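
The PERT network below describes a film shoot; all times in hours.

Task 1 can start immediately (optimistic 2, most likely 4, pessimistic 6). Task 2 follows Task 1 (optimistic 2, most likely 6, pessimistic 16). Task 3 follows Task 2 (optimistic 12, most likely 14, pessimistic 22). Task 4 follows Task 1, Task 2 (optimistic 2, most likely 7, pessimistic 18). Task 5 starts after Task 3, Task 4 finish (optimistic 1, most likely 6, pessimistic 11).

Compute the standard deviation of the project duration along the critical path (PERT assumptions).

te_Task 1 = (2 + 4·4 + 6)/6 = 24/6 = 4; σ²_Task 1 = ((6−2)/6)² = 0.444
te_Task 2 = (2 + 4·6 + 16)/6 = 42/6 = 7; σ²_Task 2 = ((16−2)/6)² = 5.444
te_Task 3 = (12 + 4·14 + 22)/6 = 90/6 = 15; σ²_Task 3 = ((22−12)/6)² = 2.778
te_Task 4 = (2 + 4·7 + 18)/6 = 48/6 = 8; σ²_Task 4 = ((18−2)/6)² = 7.111
te_Task 5 = (1 + 4·6 + 11)/6 = 36/6 = 6; σ²_Task 5 = ((11−1)/6)² = 2.778

Forward pass:
ES_Task 1 = 0; EF_Task 1 = 4
ES_Task 2 = 4; EF_Task 2 = 4+7 = 11
ES_Task 3 = 11; EF_Task 3 = 11+15 = 26
ES_Task 4 = max(EF_Task 1=4, EF_Task 2=11) = 11; EF_Task 4 = 11+8 = 19
ES_Task 5 = max(EF_Task 3=26, EF_Task 4=19) = 26; EF_Task 5 = 26+6 = 32
Expected project duration μ = 32 hours. Critical path: Task 1 → Task 2 → Task 3 → Task 5.

Variance along critical path = 0.444 + 5.444 + 2.778 + 2.778 = 11.444
σ = √11.444 = 3.383 hours

3.38 hours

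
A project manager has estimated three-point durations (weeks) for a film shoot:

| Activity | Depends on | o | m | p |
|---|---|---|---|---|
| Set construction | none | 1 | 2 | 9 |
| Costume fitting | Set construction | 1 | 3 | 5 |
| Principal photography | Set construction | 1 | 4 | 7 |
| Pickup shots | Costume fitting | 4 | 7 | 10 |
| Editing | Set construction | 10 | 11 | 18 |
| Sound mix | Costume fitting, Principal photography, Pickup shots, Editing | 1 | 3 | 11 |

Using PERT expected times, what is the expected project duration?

te_Set construction = (1 + 4·2 + 9)/6 = 18/6 = 3
te_Costume fitting = (1 + 4·3 + 5)/6 = 18/6 = 3
te_Principal photography = (1 + 4·4 + 7)/6 = 24/6 = 4
te_Pickup shots = (4 + 4·7 + 10)/6 = 42/6 = 7
te_Editing = (10 + 4·11 + 18)/6 = 72/6 = 12
te_Sound mix = (1 + 4·3 + 11)/6 = 24/6 = 4

Forward pass:
ES_Set construction = 0; EF_Set construction = 3
ES_Costume fitting = 3; EF_Costume fitting = 3+3 = 6
ES_Principal photography = 3; EF_Principal photography = 3+4 = 7
ES_Pickup shots = 6; EF_Pickup shots = 6+7 = 13
ES_Editing = 3; EF_Editing = 3+12 = 15
ES_Sound mix = max(EF_Costume fitting=6, EF_Principal photography=7, EF_Pickup shots=13, EF_Editing=15) = 15; EF_Sound mix = 15+4 = 19
Expected project duration μ = 19 weeks. Critical path: Set construction → Editing → Sound mix.

19 weeks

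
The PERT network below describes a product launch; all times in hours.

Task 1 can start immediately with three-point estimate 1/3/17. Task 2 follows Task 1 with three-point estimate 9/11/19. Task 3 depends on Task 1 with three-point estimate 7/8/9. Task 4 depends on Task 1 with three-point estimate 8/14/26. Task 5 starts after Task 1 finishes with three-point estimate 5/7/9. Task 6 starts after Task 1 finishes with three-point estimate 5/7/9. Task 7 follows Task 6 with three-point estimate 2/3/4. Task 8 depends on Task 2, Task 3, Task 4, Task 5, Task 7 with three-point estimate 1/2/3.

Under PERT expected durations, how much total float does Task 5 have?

8 hours

te_Task 1 = (1 + 4·3 + 17)/6 = 30/6 = 5
te_Task 2 = (9 + 4·11 + 19)/6 = 72/6 = 12
te_Task 3 = (7 + 4·8 + 9)/6 = 48/6 = 8
te_Task 4 = (8 + 4·14 + 26)/6 = 90/6 = 15
te_Task 5 = (5 + 4·7 + 9)/6 = 42/6 = 7
te_Task 6 = (5 + 4·7 + 9)/6 = 42/6 = 7
te_Task 7 = (2 + 4·3 + 4)/6 = 18/6 = 3
te_Task 8 = (1 + 4·2 + 3)/6 = 12/6 = 2

Forward pass:
ES_Task 1 = 0; EF_Task 1 = 5
ES_Task 2 = 5; EF_Task 2 = 5+12 = 17
ES_Task 3 = 5; EF_Task 3 = 5+8 = 13
ES_Task 4 = 5; EF_Task 4 = 5+15 = 20
ES_Task 5 = 5; EF_Task 5 = 5+7 = 12
ES_Task 6 = 5; EF_Task 6 = 5+7 = 12
ES_Task 7 = 12; EF_Task 7 = 12+3 = 15
ES_Task 8 = max(EF_Task 2=17, EF_Task 3=13, EF_Task 4=20, EF_Task 5=12, EF_Task 7=15) = 20; EF_Task 8 = 20+2 = 22
Expected project duration μ = 22 hours. Critical path: Task 1 → Task 4 → Task 8.

Backward pass:
LF_Task 8 = 22; LS_Task 8 = 22−2 = 20
LF_Task 7 = LS_Task 8 = 20; LS_Task 7 = 20−3 = 17
LF_Task 6 = LS_Task 7 = 17; LS_Task 6 = 17−7 = 10
LF_Task 5 = LS_Task 8 = 20; LS_Task 5 = 20−7 = 13
LF_Task 4 = LS_Task 8 = 20; LS_Task 4 = 20−15 = 5
LF_Task 3 = LS_Task 8 = 20; LS_Task 3 = 20−8 = 12
LF_Task 2 = LS_Task 8 = 20; LS_Task 2 = 20−12 = 8
LF_Task 1 = min(LS_Task 2=8, LS_Task 3=12, LS_Task 4=5, LS_Task 5=13, LS_Task 6=10) = 5; LS_Task 1 = 5−5 = 0
Slack_Task 5 = LS_Task 5 − ES_Task 5 = 13 − 5 = 8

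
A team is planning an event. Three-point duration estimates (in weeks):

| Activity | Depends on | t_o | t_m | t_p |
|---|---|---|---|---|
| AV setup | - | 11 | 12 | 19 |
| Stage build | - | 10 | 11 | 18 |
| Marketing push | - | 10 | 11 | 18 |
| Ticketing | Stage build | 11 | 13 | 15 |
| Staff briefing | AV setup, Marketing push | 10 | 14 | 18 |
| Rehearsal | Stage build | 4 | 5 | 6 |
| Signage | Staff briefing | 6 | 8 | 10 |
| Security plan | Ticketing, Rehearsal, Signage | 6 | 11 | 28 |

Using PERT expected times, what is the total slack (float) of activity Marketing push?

1 weeks

te_AV setup = (11 + 4·12 + 19)/6 = 78/6 = 13
te_Stage build = (10 + 4·11 + 18)/6 = 72/6 = 12
te_Marketing push = (10 + 4·11 + 18)/6 = 72/6 = 12
te_Ticketing = (11 + 4·13 + 15)/6 = 78/6 = 13
te_Staff briefing = (10 + 4·14 + 18)/6 = 84/6 = 14
te_Rehearsal = (4 + 4·5 + 6)/6 = 30/6 = 5
te_Signage = (6 + 4·8 + 10)/6 = 48/6 = 8
te_Security plan = (6 + 4·11 + 28)/6 = 78/6 = 13

Forward pass:
ES_AV setup = 0; EF_AV setup = 13
ES_Stage build = 0; EF_Stage build = 12
ES_Marketing push = 0; EF_Marketing push = 12
ES_Ticketing = 12; EF_Ticketing = 12+13 = 25
ES_Staff briefing = max(EF_AV setup=13, EF_Marketing push=12) = 13; EF_Staff briefing = 13+14 = 27
ES_Rehearsal = 12; EF_Rehearsal = 12+5 = 17
ES_Signage = 27; EF_Signage = 27+8 = 35
ES_Security plan = max(EF_Ticketing=25, EF_Rehearsal=17, EF_Signage=35) = 35; EF_Security plan = 35+13 = 48
Expected project duration μ = 48 weeks. Critical path: AV setup → Staff briefing → Signage → Security plan.

Backward pass:
LF_Security plan = 48; LS_Security plan = 48−13 = 35
LF_Signage = LS_Security plan = 35; LS_Signage = 35−8 = 27
LF_Rehearsal = LS_Security plan = 35; LS_Rehearsal = 35−5 = 30
LF_Staff briefing = LS_Signage = 27; LS_Staff briefing = 27−14 = 13
LF_Ticketing = LS_Security plan = 35; LS_Ticketing = 35−13 = 22
LF_Marketing push = LS_Staff briefing = 13; LS_Marketing push = 13−12 = 1
LF_Stage build = min(LS_Ticketing=22, LS_Rehearsal=30) = 22; LS_Stage build = 22−12 = 10
LF_AV setup = LS_Staff briefing = 13; LS_AV setup = 13−13 = 0
Slack_Marketing push = LS_Marketing push − ES_Marketing push = 1 − 0 = 1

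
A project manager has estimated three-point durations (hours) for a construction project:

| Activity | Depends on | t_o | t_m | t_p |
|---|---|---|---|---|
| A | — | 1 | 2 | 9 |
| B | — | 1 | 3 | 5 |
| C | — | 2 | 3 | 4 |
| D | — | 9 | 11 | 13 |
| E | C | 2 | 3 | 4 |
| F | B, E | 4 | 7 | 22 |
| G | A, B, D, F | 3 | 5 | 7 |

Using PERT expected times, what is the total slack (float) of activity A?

te_A = (1 + 4·2 + 9)/6 = 18/6 = 3
te_B = (1 + 4·3 + 5)/6 = 18/6 = 3
te_C = (2 + 4·3 + 4)/6 = 18/6 = 3
te_D = (9 + 4·11 + 13)/6 = 66/6 = 11
te_E = (2 + 4·3 + 4)/6 = 18/6 = 3
te_F = (4 + 4·7 + 22)/6 = 54/6 = 9
te_G = (3 + 4·5 + 7)/6 = 30/6 = 5

Forward pass:
ES_A = 0; EF_A = 3
ES_B = 0; EF_B = 3
ES_C = 0; EF_C = 3
ES_D = 0; EF_D = 11
ES_E = 3; EF_E = 3+3 = 6
ES_F = max(EF_B=3, EF_E=6) = 6; EF_F = 6+9 = 15
ES_G = max(EF_A=3, EF_B=3, EF_D=11, EF_F=15) = 15; EF_G = 15+5 = 20
Expected project duration μ = 20 hours. Critical path: C → E → F → G.

Backward pass:
LF_G = 20; LS_G = 20−5 = 15
LF_F = LS_G = 15; LS_F = 15−9 = 6
LF_E = LS_F = 6; LS_E = 6−3 = 3
LF_D = LS_G = 15; LS_D = 15−11 = 4
LF_C = LS_E = 3; LS_C = 3−3 = 0
LF_B = min(LS_F=6, LS_G=15) = 6; LS_B = 6−3 = 3
LF_A = LS_G = 15; LS_A = 15−3 = 12
Slack_A = LS_A − ES_A = 12 − 0 = 12

12 hours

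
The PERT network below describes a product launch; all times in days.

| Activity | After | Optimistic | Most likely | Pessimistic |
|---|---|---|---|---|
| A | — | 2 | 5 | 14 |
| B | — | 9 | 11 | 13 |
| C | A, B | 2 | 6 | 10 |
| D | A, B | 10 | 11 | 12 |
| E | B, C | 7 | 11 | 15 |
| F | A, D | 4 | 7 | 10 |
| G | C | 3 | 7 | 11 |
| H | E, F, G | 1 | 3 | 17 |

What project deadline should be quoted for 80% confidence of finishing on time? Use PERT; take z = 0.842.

36.5 days

te_A = (2 + 4·5 + 14)/6 = 36/6 = 6; σ²_A = ((14−2)/6)² = 4.000
te_B = (9 + 4·11 + 13)/6 = 66/6 = 11; σ²_B = ((13−9)/6)² = 0.444
te_C = (2 + 4·6 + 10)/6 = 36/6 = 6; σ²_C = ((10−2)/6)² = 1.778
te_D = (10 + 4·11 + 12)/6 = 66/6 = 11; σ²_D = ((12−10)/6)² = 0.111
te_E = (7 + 4·11 + 15)/6 = 66/6 = 11; σ²_E = ((15−7)/6)² = 1.778
te_F = (4 + 4·7 + 10)/6 = 42/6 = 7; σ²_F = ((10−4)/6)² = 1.000
te_G = (3 + 4·7 + 11)/6 = 42/6 = 7; σ²_G = ((11−3)/6)² = 1.778
te_H = (1 + 4·3 + 17)/6 = 30/6 = 5; σ²_H = ((17−1)/6)² = 7.111

Forward pass:
ES_A = 0; EF_A = 6
ES_B = 0; EF_B = 11
ES_C = max(EF_A=6, EF_B=11) = 11; EF_C = 11+6 = 17
ES_D = max(EF_A=6, EF_B=11) = 11; EF_D = 11+11 = 22
ES_E = max(EF_B=11, EF_C=17) = 17; EF_E = 17+11 = 28
ES_F = max(EF_A=6, EF_D=22) = 22; EF_F = 22+7 = 29
ES_G = 17; EF_G = 17+7 = 24
ES_H = max(EF_E=28, EF_F=29, EF_G=24) = 29; EF_H = 29+5 = 34
Expected project duration μ = 34 days. Critical path: B → D → F → H.

Variance along critical path = 0.444 + 0.111 + 1.000 + 7.111 = 8.667; σ = 2.944 days.
D = μ + z·σ = 34 + 0.842·2.944 = 36.5 days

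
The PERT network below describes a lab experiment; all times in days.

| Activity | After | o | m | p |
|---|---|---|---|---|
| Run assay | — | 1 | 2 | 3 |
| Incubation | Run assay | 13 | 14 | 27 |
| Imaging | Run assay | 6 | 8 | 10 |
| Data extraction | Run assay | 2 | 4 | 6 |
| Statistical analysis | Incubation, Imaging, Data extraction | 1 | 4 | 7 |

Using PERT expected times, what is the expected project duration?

te_Run assay = (1 + 4·2 + 3)/6 = 12/6 = 2
te_Incubation = (13 + 4·14 + 27)/6 = 96/6 = 16
te_Imaging = (6 + 4·8 + 10)/6 = 48/6 = 8
te_Data extraction = (2 + 4·4 + 6)/6 = 24/6 = 4
te_Statistical analysis = (1 + 4·4 + 7)/6 = 24/6 = 4

Forward pass:
ES_Run assay = 0; EF_Run assay = 2
ES_Incubation = 2; EF_Incubation = 2+16 = 18
ES_Imaging = 2; EF_Imaging = 2+8 = 10
ES_Data extraction = 2; EF_Data extraction = 2+4 = 6
ES_Statistical analysis = max(EF_Incubation=18, EF_Imaging=10, EF_Data extraction=6) = 18; EF_Statistical analysis = 18+4 = 22
Expected project duration μ = 22 days. Critical path: Run assay → Incubation → Statistical analysis.

22 days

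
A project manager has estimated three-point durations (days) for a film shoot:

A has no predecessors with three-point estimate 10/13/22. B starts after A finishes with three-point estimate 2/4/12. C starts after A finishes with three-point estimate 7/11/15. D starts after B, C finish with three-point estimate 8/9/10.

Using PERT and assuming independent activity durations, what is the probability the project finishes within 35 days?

te_A = (10 + 4·13 + 22)/6 = 84/6 = 14; σ²_A = ((22−10)/6)² = 4.000
te_B = (2 + 4·4 + 12)/6 = 30/6 = 5; σ²_B = ((12−2)/6)² = 2.778
te_C = (7 + 4·11 + 15)/6 = 66/6 = 11; σ²_C = ((15−7)/6)² = 1.778
te_D = (8 + 4·9 + 10)/6 = 54/6 = 9; σ²_D = ((10−8)/6)² = 0.111

Forward pass:
ES_A = 0; EF_A = 14
ES_B = 14; EF_B = 14+5 = 19
ES_C = 14; EF_C = 14+11 = 25
ES_D = max(EF_B=19, EF_C=25) = 25; EF_D = 25+9 = 34
Expected project duration μ = 34 days. Critical path: A → C → D.

Variance along critical path = 4.000 + 1.778 + 0.111 = 5.889; σ = √5.889 = 2.427 days.
Z = (35 − 34) / 2.427 = 0.412
P(T ≤ 35) = Φ(0.412) ≈ 0.660

0.660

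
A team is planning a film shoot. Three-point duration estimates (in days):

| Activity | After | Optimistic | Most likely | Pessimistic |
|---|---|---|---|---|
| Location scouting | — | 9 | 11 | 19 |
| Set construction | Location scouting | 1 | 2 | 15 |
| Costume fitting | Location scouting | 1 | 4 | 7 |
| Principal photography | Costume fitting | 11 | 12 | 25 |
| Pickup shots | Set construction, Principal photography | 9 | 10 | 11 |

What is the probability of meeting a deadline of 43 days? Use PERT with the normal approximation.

te_Location scouting = (9 + 4·11 + 19)/6 = 72/6 = 12; σ²_Location scouting = ((19−9)/6)² = 2.778
te_Set construction = (1 + 4·2 + 15)/6 = 24/6 = 4; σ²_Set construction = ((15−1)/6)² = 5.444
te_Costume fitting = (1 + 4·4 + 7)/6 = 24/6 = 4; σ²_Costume fitting = ((7−1)/6)² = 1.000
te_Principal photography = (11 + 4·12 + 25)/6 = 84/6 = 14; σ²_Principal photography = ((25−11)/6)² = 5.444
te_Pickup shots = (9 + 4·10 + 11)/6 = 60/6 = 10; σ²_Pickup shots = ((11−9)/6)² = 0.111

Forward pass:
ES_Location scouting = 0; EF_Location scouting = 12
ES_Set construction = 12; EF_Set construction = 12+4 = 16
ES_Costume fitting = 12; EF_Costume fitting = 12+4 = 16
ES_Principal photography = 16; EF_Principal photography = 16+14 = 30
ES_Pickup shots = max(EF_Set construction=16, EF_Principal photography=30) = 30; EF_Pickup shots = 30+10 = 40
Expected project duration μ = 40 days. Critical path: Location scouting → Costume fitting → Principal photography → Pickup shots.

Variance along critical path = 2.778 + 1.000 + 5.444 + 0.111 = 9.333; σ = √9.333 = 3.055 days.
Z = (43 − 40) / 3.055 = 0.982
P(T ≤ 43) = Φ(0.982) ≈ 0.837

0.837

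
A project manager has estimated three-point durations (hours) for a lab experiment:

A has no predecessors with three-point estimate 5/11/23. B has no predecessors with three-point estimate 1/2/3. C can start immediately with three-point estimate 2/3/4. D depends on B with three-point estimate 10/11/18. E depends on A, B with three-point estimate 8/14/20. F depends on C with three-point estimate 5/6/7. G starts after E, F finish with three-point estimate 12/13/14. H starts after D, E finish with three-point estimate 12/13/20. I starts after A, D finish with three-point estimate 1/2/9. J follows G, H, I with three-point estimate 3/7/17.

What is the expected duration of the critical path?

te_A = (5 + 4·11 + 23)/6 = 72/6 = 12
te_B = (1 + 4·2 + 3)/6 = 12/6 = 2
te_C = (2 + 4·3 + 4)/6 = 18/6 = 3
te_D = (10 + 4·11 + 18)/6 = 72/6 = 12
te_E = (8 + 4·14 + 20)/6 = 84/6 = 14
te_F = (5 + 4·6 + 7)/6 = 36/6 = 6
te_G = (12 + 4·13 + 14)/6 = 78/6 = 13
te_H = (12 + 4·13 + 20)/6 = 84/6 = 14
te_I = (1 + 4·2 + 9)/6 = 18/6 = 3
te_J = (3 + 4·7 + 17)/6 = 48/6 = 8

Forward pass:
ES_A = 0; EF_A = 12
ES_B = 0; EF_B = 2
ES_C = 0; EF_C = 3
ES_D = 2; EF_D = 2+12 = 14
ES_E = max(EF_A=12, EF_B=2) = 12; EF_E = 12+14 = 26
ES_F = 3; EF_F = 3+6 = 9
ES_G = max(EF_E=26, EF_F=9) = 26; EF_G = 26+13 = 39
ES_H = max(EF_D=14, EF_E=26) = 26; EF_H = 26+14 = 40
ES_I = max(EF_A=12, EF_D=14) = 14; EF_I = 14+3 = 17
ES_J = max(EF_G=39, EF_H=40, EF_I=17) = 40; EF_J = 40+8 = 48
Expected project duration μ = 48 hours. Critical path: A → E → H → J.

48 hours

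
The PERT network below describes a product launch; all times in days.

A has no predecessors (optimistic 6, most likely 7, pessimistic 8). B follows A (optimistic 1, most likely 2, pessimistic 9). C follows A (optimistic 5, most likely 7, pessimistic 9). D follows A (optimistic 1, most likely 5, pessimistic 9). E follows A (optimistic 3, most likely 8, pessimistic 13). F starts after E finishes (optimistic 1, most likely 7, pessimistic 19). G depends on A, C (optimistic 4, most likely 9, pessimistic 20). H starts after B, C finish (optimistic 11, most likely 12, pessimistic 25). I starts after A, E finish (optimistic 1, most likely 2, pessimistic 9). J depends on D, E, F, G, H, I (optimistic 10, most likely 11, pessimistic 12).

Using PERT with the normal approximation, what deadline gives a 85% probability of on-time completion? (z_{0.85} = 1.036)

te_A = (6 + 4·7 + 8)/6 = 42/6 = 7; σ²_A = ((8−6)/6)² = 0.111
te_B = (1 + 4·2 + 9)/6 = 18/6 = 3; σ²_B = ((9−1)/6)² = 1.778
te_C = (5 + 4·7 + 9)/6 = 42/6 = 7; σ²_C = ((9−5)/6)² = 0.444
te_D = (1 + 4·5 + 9)/6 = 30/6 = 5; σ²_D = ((9−1)/6)² = 1.778
te_E = (3 + 4·8 + 13)/6 = 48/6 = 8; σ²_E = ((13−3)/6)² = 2.778
te_F = (1 + 4·7 + 19)/6 = 48/6 = 8; σ²_F = ((19−1)/6)² = 9.000
te_G = (4 + 4·9 + 20)/6 = 60/6 = 10; σ²_G = ((20−4)/6)² = 7.111
te_H = (11 + 4·12 + 25)/6 = 84/6 = 14; σ²_H = ((25−11)/6)² = 5.444
te_I = (1 + 4·2 + 9)/6 = 18/6 = 3; σ²_I = ((9−1)/6)² = 1.778
te_J = (10 + 4·11 + 12)/6 = 66/6 = 11; σ²_J = ((12−10)/6)² = 0.111

Forward pass:
ES_A = 0; EF_A = 7
ES_B = 7; EF_B = 7+3 = 10
ES_C = 7; EF_C = 7+7 = 14
ES_D = 7; EF_D = 7+5 = 12
ES_E = 7; EF_E = 7+8 = 15
ES_F = 15; EF_F = 15+8 = 23
ES_G = max(EF_A=7, EF_C=14) = 14; EF_G = 14+10 = 24
ES_H = max(EF_B=10, EF_C=14) = 14; EF_H = 14+14 = 28
ES_I = max(EF_A=7, EF_E=15) = 15; EF_I = 15+3 = 18
ES_J = max(EF_D=12, EF_E=15, EF_F=23, EF_G=24, EF_H=28, EF_I=18) = 28; EF_J = 28+11 = 39
Expected project duration μ = 39 days. Critical path: A → C → H → J.

Variance along critical path = 0.111 + 0.444 + 5.444 + 0.111 = 6.111; σ = 2.472 days.
D = μ + z·σ = 39 + 1.036·2.472 = 41.6 days

41.6 days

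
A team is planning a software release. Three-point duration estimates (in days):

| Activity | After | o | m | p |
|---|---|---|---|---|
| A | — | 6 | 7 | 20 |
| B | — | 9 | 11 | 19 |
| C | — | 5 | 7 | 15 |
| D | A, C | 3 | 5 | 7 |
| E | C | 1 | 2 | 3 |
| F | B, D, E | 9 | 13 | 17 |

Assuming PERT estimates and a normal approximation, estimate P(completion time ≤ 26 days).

te_A = (6 + 4·7 + 20)/6 = 54/6 = 9; σ²_A = ((20−6)/6)² = 5.444
te_B = (9 + 4·11 + 19)/6 = 72/6 = 12; σ²_B = ((19−9)/6)² = 2.778
te_C = (5 + 4·7 + 15)/6 = 48/6 = 8; σ²_C = ((15−5)/6)² = 2.778
te_D = (3 + 4·5 + 7)/6 = 30/6 = 5; σ²_D = ((7−3)/6)² = 0.444
te_E = (1 + 4·2 + 3)/6 = 12/6 = 2; σ²_E = ((3−1)/6)² = 0.111
te_F = (9 + 4·13 + 17)/6 = 78/6 = 13; σ²_F = ((17−9)/6)² = 1.778

Forward pass:
ES_A = 0; EF_A = 9
ES_B = 0; EF_B = 12
ES_C = 0; EF_C = 8
ES_D = max(EF_A=9, EF_C=8) = 9; EF_D = 9+5 = 14
ES_E = 8; EF_E = 8+2 = 10
ES_F = max(EF_B=12, EF_D=14, EF_E=10) = 14; EF_F = 14+13 = 27
Expected project duration μ = 27 days. Critical path: A → D → F.

Variance along critical path = 5.444 + 0.444 + 1.778 = 7.667; σ = √7.667 = 2.769 days.
Z = (26 − 27) / 2.769 = -0.361
P(T ≤ 26) = Φ(-0.361) ≈ 0.359

0.359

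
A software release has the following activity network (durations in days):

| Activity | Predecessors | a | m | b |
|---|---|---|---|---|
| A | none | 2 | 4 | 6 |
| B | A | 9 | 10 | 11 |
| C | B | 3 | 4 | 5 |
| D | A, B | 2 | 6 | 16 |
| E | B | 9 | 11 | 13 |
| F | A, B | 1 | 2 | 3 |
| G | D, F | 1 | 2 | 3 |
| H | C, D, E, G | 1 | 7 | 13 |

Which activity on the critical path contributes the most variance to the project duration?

H

te_A = (2 + 4·4 + 6)/6 = 24/6 = 4; σ²_A = ((6−2)/6)² = 0.444
te_B = (9 + 4·10 + 11)/6 = 60/6 = 10; σ²_B = ((11−9)/6)² = 0.111
te_C = (3 + 4·4 + 5)/6 = 24/6 = 4; σ²_C = ((5−3)/6)² = 0.111
te_D = (2 + 4·6 + 16)/6 = 42/6 = 7; σ²_D = ((16−2)/6)² = 5.444
te_E = (9 + 4·11 + 13)/6 = 66/6 = 11; σ²_E = ((13−9)/6)² = 0.444
te_F = (1 + 4·2 + 3)/6 = 12/6 = 2; σ²_F = ((3−1)/6)² = 0.111
te_G = (1 + 4·2 + 3)/6 = 12/6 = 2; σ²_G = ((3−1)/6)² = 0.111
te_H = (1 + 4·7 + 13)/6 = 42/6 = 7; σ²_H = ((13−1)/6)² = 4.000

Forward pass:
ES_A = 0; EF_A = 4
ES_B = 4; EF_B = 4+10 = 14
ES_C = 14; EF_C = 14+4 = 18
ES_D = max(EF_A=4, EF_B=14) = 14; EF_D = 14+7 = 21
ES_E = 14; EF_E = 14+11 = 25
ES_F = max(EF_A=4, EF_B=14) = 14; EF_F = 14+2 = 16
ES_G = max(EF_D=21, EF_F=16) = 21; EF_G = 21+2 = 23
ES_H = max(EF_C=18, EF_D=21, EF_E=25, EF_G=23) = 25; EF_H = 25+7 = 32
Expected project duration μ = 32 days. Critical path: A → B → E → H.

Variances on critical path: σ²_A=0.444, σ²_B=0.111, σ²_E=0.444, σ²_H=4.000.
Largest is σ²_H = 4.000.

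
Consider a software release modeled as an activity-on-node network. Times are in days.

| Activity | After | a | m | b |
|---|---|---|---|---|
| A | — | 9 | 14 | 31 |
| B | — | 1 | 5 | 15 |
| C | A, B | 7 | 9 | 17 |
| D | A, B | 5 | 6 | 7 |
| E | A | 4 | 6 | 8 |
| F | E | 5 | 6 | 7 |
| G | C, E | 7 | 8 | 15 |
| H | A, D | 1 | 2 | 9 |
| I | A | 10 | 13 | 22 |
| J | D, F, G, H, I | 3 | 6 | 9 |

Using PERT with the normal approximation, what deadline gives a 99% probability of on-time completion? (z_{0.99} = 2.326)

51.1 days

te_A = (9 + 4·14 + 31)/6 = 96/6 = 16; σ²_A = ((31−9)/6)² = 13.444
te_B = (1 + 4·5 + 15)/6 = 36/6 = 6; σ²_B = ((15−1)/6)² = 5.444
te_C = (7 + 4·9 + 17)/6 = 60/6 = 10; σ²_C = ((17−7)/6)² = 2.778
te_D = (5 + 4·6 + 7)/6 = 36/6 = 6; σ²_D = ((7−5)/6)² = 0.111
te_E = (4 + 4·6 + 8)/6 = 36/6 = 6; σ²_E = ((8−4)/6)² = 0.444
te_F = (5 + 4·6 + 7)/6 = 36/6 = 6; σ²_F = ((7−5)/6)² = 0.111
te_G = (7 + 4·8 + 15)/6 = 54/6 = 9; σ²_G = ((15−7)/6)² = 1.778
te_H = (1 + 4·2 + 9)/6 = 18/6 = 3; σ²_H = ((9−1)/6)² = 1.778
te_I = (10 + 4·13 + 22)/6 = 84/6 = 14; σ²_I = ((22−10)/6)² = 4.000
te_J = (3 + 4·6 + 9)/6 = 36/6 = 6; σ²_J = ((9−3)/6)² = 1.000

Forward pass:
ES_A = 0; EF_A = 16
ES_B = 0; EF_B = 6
ES_C = max(EF_A=16, EF_B=6) = 16; EF_C = 16+10 = 26
ES_D = max(EF_A=16, EF_B=6) = 16; EF_D = 16+6 = 22
ES_E = 16; EF_E = 16+6 = 22
ES_F = 22; EF_F = 22+6 = 28
ES_G = max(EF_C=26, EF_E=22) = 26; EF_G = 26+9 = 35
ES_H = max(EF_A=16, EF_D=22) = 22; EF_H = 22+3 = 25
ES_I = 16; EF_I = 16+14 = 30
ES_J = max(EF_D=22, EF_F=28, EF_G=35, EF_H=25, EF_I=30) = 35; EF_J = 35+6 = 41
Expected project duration μ = 41 days. Critical path: A → C → G → J.

Variance along critical path = 13.444 + 2.778 + 1.778 + 1.000 = 19.000; σ = 4.359 days.
D = μ + z·σ = 41 + 2.326·4.359 = 51.1 days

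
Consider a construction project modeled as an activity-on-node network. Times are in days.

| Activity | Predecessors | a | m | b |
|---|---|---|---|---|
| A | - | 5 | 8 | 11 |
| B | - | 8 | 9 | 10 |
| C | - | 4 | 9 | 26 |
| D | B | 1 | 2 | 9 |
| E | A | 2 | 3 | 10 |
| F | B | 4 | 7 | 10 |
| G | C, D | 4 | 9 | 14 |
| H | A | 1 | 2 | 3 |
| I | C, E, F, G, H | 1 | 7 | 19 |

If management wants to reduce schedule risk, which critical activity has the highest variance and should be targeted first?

te_A = (5 + 4·8 + 11)/6 = 48/6 = 8; σ²_A = ((11−5)/6)² = 1.000
te_B = (8 + 4·9 + 10)/6 = 54/6 = 9; σ²_B = ((10−8)/6)² = 0.111
te_C = (4 + 4·9 + 26)/6 = 66/6 = 11; σ²_C = ((26−4)/6)² = 13.444
te_D = (1 + 4·2 + 9)/6 = 18/6 = 3; σ²_D = ((9−1)/6)² = 1.778
te_E = (2 + 4·3 + 10)/6 = 24/6 = 4; σ²_E = ((10−2)/6)² = 1.778
te_F = (4 + 4·7 + 10)/6 = 42/6 = 7; σ²_F = ((10−4)/6)² = 1.000
te_G = (4 + 4·9 + 14)/6 = 54/6 = 9; σ²_G = ((14−4)/6)² = 2.778
te_H = (1 + 4·2 + 3)/6 = 12/6 = 2; σ²_H = ((3−1)/6)² = 0.111
te_I = (1 + 4·7 + 19)/6 = 48/6 = 8; σ²_I = ((19−1)/6)² = 9.000

Forward pass:
ES_A = 0; EF_A = 8
ES_B = 0; EF_B = 9
ES_C = 0; EF_C = 11
ES_D = 9; EF_D = 9+3 = 12
ES_E = 8; EF_E = 8+4 = 12
ES_F = 9; EF_F = 9+7 = 16
ES_G = max(EF_C=11, EF_D=12) = 12; EF_G = 12+9 = 21
ES_H = 8; EF_H = 8+2 = 10
ES_I = max(EF_C=11, EF_E=12, EF_F=16, EF_G=21, EF_H=10) = 21; EF_I = 21+8 = 29
Expected project duration μ = 29 days. Critical path: B → D → G → I.

Variances on critical path: σ²_B=0.111, σ²_D=1.778, σ²_G=2.778, σ²_I=9.000.
Largest is σ²_I = 9.000.

I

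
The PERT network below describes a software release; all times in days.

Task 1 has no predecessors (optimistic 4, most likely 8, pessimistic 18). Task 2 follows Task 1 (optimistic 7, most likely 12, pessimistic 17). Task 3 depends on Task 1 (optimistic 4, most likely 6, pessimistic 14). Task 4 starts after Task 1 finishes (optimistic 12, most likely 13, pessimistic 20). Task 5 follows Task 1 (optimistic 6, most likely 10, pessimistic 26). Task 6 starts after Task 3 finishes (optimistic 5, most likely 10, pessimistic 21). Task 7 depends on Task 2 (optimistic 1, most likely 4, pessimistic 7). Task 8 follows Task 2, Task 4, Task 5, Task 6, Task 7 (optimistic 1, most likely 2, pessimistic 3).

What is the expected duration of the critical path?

29 days

te_Task 1 = (4 + 4·8 + 18)/6 = 54/6 = 9
te_Task 2 = (7 + 4·12 + 17)/6 = 72/6 = 12
te_Task 3 = (4 + 4·6 + 14)/6 = 42/6 = 7
te_Task 4 = (12 + 4·13 + 20)/6 = 84/6 = 14
te_Task 5 = (6 + 4·10 + 26)/6 = 72/6 = 12
te_Task 6 = (5 + 4·10 + 21)/6 = 66/6 = 11
te_Task 7 = (1 + 4·4 + 7)/6 = 24/6 = 4
te_Task 8 = (1 + 4·2 + 3)/6 = 12/6 = 2

Forward pass:
ES_Task 1 = 0; EF_Task 1 = 9
ES_Task 2 = 9; EF_Task 2 = 9+12 = 21
ES_Task 3 = 9; EF_Task 3 = 9+7 = 16
ES_Task 4 = 9; EF_Task 4 = 9+14 = 23
ES_Task 5 = 9; EF_Task 5 = 9+12 = 21
ES_Task 6 = 16; EF_Task 6 = 16+11 = 27
ES_Task 7 = 21; EF_Task 7 = 21+4 = 25
ES_Task 8 = max(EF_Task 2=21, EF_Task 4=23, EF_Task 5=21, EF_Task 6=27, EF_Task 7=25) = 27; EF_Task 8 = 27+2 = 29
Expected project duration μ = 29 days. Critical path: Task 1 → Task 3 → Task 6 → Task 8.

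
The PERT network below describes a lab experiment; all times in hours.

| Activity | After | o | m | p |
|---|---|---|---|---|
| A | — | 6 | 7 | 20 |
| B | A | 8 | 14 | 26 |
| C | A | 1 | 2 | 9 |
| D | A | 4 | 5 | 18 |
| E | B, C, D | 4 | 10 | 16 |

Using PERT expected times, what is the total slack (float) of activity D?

te_A = (6 + 4·7 + 20)/6 = 54/6 = 9
te_B = (8 + 4·14 + 26)/6 = 90/6 = 15
te_C = (1 + 4·2 + 9)/6 = 18/6 = 3
te_D = (4 + 4·5 + 18)/6 = 42/6 = 7
te_E = (4 + 4·10 + 16)/6 = 60/6 = 10

Forward pass:
ES_A = 0; EF_A = 9
ES_B = 9; EF_B = 9+15 = 24
ES_C = 9; EF_C = 9+3 = 12
ES_D = 9; EF_D = 9+7 = 16
ES_E = max(EF_B=24, EF_C=12, EF_D=16) = 24; EF_E = 24+10 = 34
Expected project duration μ = 34 hours. Critical path: A → B → E.

Backward pass:
LF_E = 34; LS_E = 34−10 = 24
LF_D = LS_E = 24; LS_D = 24−7 = 17
LF_C = LS_E = 24; LS_C = 24−3 = 21
LF_B = LS_E = 24; LS_B = 24−15 = 9
LF_A = min(LS_B=9, LS_C=21, LS_D=17) = 9; LS_A = 9−9 = 0
Slack_D = LS_D − ES_D = 17 − 9 = 8

8 hours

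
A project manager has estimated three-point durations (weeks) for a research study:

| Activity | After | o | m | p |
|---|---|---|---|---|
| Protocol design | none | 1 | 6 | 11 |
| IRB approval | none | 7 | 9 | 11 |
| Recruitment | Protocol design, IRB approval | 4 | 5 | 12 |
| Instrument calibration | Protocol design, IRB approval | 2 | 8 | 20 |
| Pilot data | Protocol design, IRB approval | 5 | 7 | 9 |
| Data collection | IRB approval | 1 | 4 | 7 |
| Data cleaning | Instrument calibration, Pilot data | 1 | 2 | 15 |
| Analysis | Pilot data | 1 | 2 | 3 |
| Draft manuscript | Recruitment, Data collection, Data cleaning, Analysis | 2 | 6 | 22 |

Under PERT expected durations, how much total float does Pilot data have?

te_Protocol design = (1 + 4·6 + 11)/6 = 36/6 = 6
te_IRB approval = (7 + 4·9 + 11)/6 = 54/6 = 9
te_Recruitment = (4 + 4·5 + 12)/6 = 36/6 = 6
te_Instrument calibration = (2 + 4·8 + 20)/6 = 54/6 = 9
te_Pilot data = (5 + 4·7 + 9)/6 = 42/6 = 7
te_Data collection = (1 + 4·4 + 7)/6 = 24/6 = 4
te_Data cleaning = (1 + 4·2 + 15)/6 = 24/6 = 4
te_Analysis = (1 + 4·2 + 3)/6 = 12/6 = 2
te_Draft manuscript = (2 + 4·6 + 22)/6 = 48/6 = 8

Forward pass:
ES_Protocol design = 0; EF_Protocol design = 6
ES_IRB approval = 0; EF_IRB approval = 9
ES_Recruitment = max(EF_Protocol design=6, EF_IRB approval=9) = 9; EF_Recruitment = 9+6 = 15
ES_Instrument calibration = max(EF_Protocol design=6, EF_IRB approval=9) = 9; EF_Instrument calibration = 9+9 = 18
ES_Pilot data = max(EF_Protocol design=6, EF_IRB approval=9) = 9; EF_Pilot data = 9+7 = 16
ES_Data collection = 9; EF_Data collection = 9+4 = 13
ES_Data cleaning = max(EF_Instrument calibration=18, EF_Pilot data=16) = 18; EF_Data cleaning = 18+4 = 22
ES_Analysis = 16; EF_Analysis = 16+2 = 18
ES_Draft manuscript = max(EF_Recruitment=15, EF_Data collection=13, EF_Data cleaning=22, EF_Analysis=18) = 22; EF_Draft manuscript = 22+8 = 30
Expected project duration μ = 30 weeks. Critical path: IRB approval → Instrument calibration → Data cleaning → Draft manuscript.

Backward pass:
LF_Draft manuscript = 30; LS_Draft manuscript = 30−8 = 22
LF_Analysis = LS_Draft manuscript = 22; LS_Analysis = 22−2 = 20
LF_Data cleaning = LS_Draft manuscript = 22; LS_Data cleaning = 22−4 = 18
LF_Data collection = LS_Draft manuscript = 22; LS_Data collection = 22−4 = 18
LF_Pilot data = min(LS_Data cleaning=18, LS_Analysis=20) = 18; LS_Pilot data = 18−7 = 11
LF_Instrument calibration = LS_Data cleaning = 18; LS_Instrument calibration = 18−9 = 9
LF_Recruitment = LS_Draft manuscript = 22; LS_Recruitment = 22−6 = 16
LF_IRB approval = min(LS_Recruitment=16, LS_Instrument calibration=9, LS_Pilot data=11, LS_Data collection=18) = 9; LS_IRB approval = 9−9 = 0
LF_Protocol design = min(LS_Recruitment=16, LS_Instrument calibration=9, LS_Pilot data=11) = 9; LS_Protocol design = 9−6 = 3
Slack_Pilot data = LS_Pilot data − ES_Pilot data = 11 − 9 = 2

2 weeks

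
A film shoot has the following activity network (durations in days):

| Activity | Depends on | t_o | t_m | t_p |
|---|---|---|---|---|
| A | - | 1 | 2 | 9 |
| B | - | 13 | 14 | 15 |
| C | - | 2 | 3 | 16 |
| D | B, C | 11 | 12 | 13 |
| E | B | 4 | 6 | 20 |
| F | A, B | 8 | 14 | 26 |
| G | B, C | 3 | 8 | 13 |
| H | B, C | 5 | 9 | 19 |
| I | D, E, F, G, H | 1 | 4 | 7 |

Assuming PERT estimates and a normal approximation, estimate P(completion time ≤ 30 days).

0.173

te_A = (1 + 4·2 + 9)/6 = 18/6 = 3; σ²_A = ((9−1)/6)² = 1.778
te_B = (13 + 4·14 + 15)/6 = 84/6 = 14; σ²_B = ((15−13)/6)² = 0.111
te_C = (2 + 4·3 + 16)/6 = 30/6 = 5; σ²_C = ((16−2)/6)² = 5.444
te_D = (11 + 4·12 + 13)/6 = 72/6 = 12; σ²_D = ((13−11)/6)² = 0.111
te_E = (4 + 4·6 + 20)/6 = 48/6 = 8; σ²_E = ((20−4)/6)² = 7.111
te_F = (8 + 4·14 + 26)/6 = 90/6 = 15; σ²_F = ((26−8)/6)² = 9.000
te_G = (3 + 4·8 + 13)/6 = 48/6 = 8; σ²_G = ((13−3)/6)² = 2.778
te_H = (5 + 4·9 + 19)/6 = 60/6 = 10; σ²_H = ((19−5)/6)² = 5.444
te_I = (1 + 4·4 + 7)/6 = 24/6 = 4; σ²_I = ((7−1)/6)² = 1.000

Forward pass:
ES_A = 0; EF_A = 3
ES_B = 0; EF_B = 14
ES_C = 0; EF_C = 5
ES_D = max(EF_B=14, EF_C=5) = 14; EF_D = 14+12 = 26
ES_E = 14; EF_E = 14+8 = 22
ES_F = max(EF_A=3, EF_B=14) = 14; EF_F = 14+15 = 29
ES_G = max(EF_B=14, EF_C=5) = 14; EF_G = 14+8 = 22
ES_H = max(EF_B=14, EF_C=5) = 14; EF_H = 14+10 = 24
ES_I = max(EF_D=26, EF_E=22, EF_F=29, EF_G=22, EF_H=24) = 29; EF_I = 29+4 = 33
Expected project duration μ = 33 days. Critical path: B → F → I.

Variance along critical path = 0.111 + 9.000 + 1.000 = 10.111; σ = √10.111 = 3.180 days.
Z = (30 − 33) / 3.180 = -0.943
P(T ≤ 30) = Φ(-0.943) ≈ 0.173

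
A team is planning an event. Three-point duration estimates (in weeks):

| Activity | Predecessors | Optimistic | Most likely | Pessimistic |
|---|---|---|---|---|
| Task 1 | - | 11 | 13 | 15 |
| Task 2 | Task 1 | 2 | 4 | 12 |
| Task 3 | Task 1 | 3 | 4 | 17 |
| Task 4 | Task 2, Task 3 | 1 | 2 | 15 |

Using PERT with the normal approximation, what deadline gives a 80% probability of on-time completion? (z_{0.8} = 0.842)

25.8 weeks

te_Task 1 = (11 + 4·13 + 15)/6 = 78/6 = 13; σ²_Task 1 = ((15−11)/6)² = 0.444
te_Task 2 = (2 + 4·4 + 12)/6 = 30/6 = 5; σ²_Task 2 = ((12−2)/6)² = 2.778
te_Task 3 = (3 + 4·4 + 17)/6 = 36/6 = 6; σ²_Task 3 = ((17−3)/6)² = 5.444
te_Task 4 = (1 + 4·2 + 15)/6 = 24/6 = 4; σ²_Task 4 = ((15−1)/6)² = 5.444

Forward pass:
ES_Task 1 = 0; EF_Task 1 = 13
ES_Task 2 = 13; EF_Task 2 = 13+5 = 18
ES_Task 3 = 13; EF_Task 3 = 13+6 = 19
ES_Task 4 = max(EF_Task 2=18, EF_Task 3=19) = 19; EF_Task 4 = 19+4 = 23
Expected project duration μ = 23 weeks. Critical path: Task 1 → Task 3 → Task 4.

Variance along critical path = 0.444 + 5.444 + 5.444 = 11.333; σ = 3.367 weeks.
D = μ + z·σ = 23 + 0.842·3.367 = 25.8 weeks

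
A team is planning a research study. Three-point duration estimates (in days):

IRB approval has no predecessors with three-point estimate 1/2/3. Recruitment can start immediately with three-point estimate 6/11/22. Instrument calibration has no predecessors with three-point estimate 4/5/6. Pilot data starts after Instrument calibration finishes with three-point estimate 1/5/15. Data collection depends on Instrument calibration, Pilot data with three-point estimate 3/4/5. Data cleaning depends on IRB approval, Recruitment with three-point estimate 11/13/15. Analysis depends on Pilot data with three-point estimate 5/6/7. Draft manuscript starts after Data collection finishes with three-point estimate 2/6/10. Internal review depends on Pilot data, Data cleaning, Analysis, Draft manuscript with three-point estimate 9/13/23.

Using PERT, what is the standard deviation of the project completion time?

te_IRB approval = (1 + 4·2 + 3)/6 = 12/6 = 2; σ²_IRB approval = ((3−1)/6)² = 0.111
te_Recruitment = (6 + 4·11 + 22)/6 = 72/6 = 12; σ²_Recruitment = ((22−6)/6)² = 7.111
te_Instrument calibration = (4 + 4·5 + 6)/6 = 30/6 = 5; σ²_Instrument calibration = ((6−4)/6)² = 0.111
te_Pilot data = (1 + 4·5 + 15)/6 = 36/6 = 6; σ²_Pilot data = ((15−1)/6)² = 5.444
te_Data collection = (3 + 4·4 + 5)/6 = 24/6 = 4; σ²_Data collection = ((5−3)/6)² = 0.111
te_Data cleaning = (11 + 4·13 + 15)/6 = 78/6 = 13; σ²_Data cleaning = ((15−11)/6)² = 0.444
te_Analysis = (5 + 4·6 + 7)/6 = 36/6 = 6; σ²_Analysis = ((7−5)/6)² = 0.111
te_Draft manuscript = (2 + 4·6 + 10)/6 = 36/6 = 6; σ²_Draft manuscript = ((10−2)/6)² = 1.778
te_Internal review = (9 + 4·13 + 23)/6 = 84/6 = 14; σ²_Internal review = ((23−9)/6)² = 5.444

Forward pass:
ES_IRB approval = 0; EF_IRB approval = 2
ES_Recruitment = 0; EF_Recruitment = 12
ES_Instrument calibration = 0; EF_Instrument calibration = 5
ES_Pilot data = 5; EF_Pilot data = 5+6 = 11
ES_Data collection = max(EF_Instrument calibration=5, EF_Pilot data=11) = 11; EF_Data collection = 11+4 = 15
ES_Data cleaning = max(EF_IRB approval=2, EF_Recruitment=12) = 12; EF_Data cleaning = 12+13 = 25
ES_Analysis = 11; EF_Analysis = 11+6 = 17
ES_Draft manuscript = 15; EF_Draft manuscript = 15+6 = 21
ES_Internal review = max(EF_Pilot data=11, EF_Data cleaning=25, EF_Analysis=17, EF_Draft manuscript=21) = 25; EF_Internal review = 25+14 = 39
Expected project duration μ = 39 days. Critical path: Recruitment → Data cleaning → Internal review.

Variance along critical path = 7.111 + 0.444 + 5.444 = 13.000
σ = √13.000 = 3.606 days

3.61 days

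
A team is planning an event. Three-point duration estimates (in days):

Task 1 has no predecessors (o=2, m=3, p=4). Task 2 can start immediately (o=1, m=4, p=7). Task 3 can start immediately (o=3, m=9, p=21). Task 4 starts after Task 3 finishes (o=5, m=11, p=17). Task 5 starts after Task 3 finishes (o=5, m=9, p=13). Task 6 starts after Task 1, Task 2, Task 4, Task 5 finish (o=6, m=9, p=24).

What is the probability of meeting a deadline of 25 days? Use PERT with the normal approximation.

te_Task 1 = (2 + 4·3 + 4)/6 = 18/6 = 3; σ²_Task 1 = ((4−2)/6)² = 0.111
te_Task 2 = (1 + 4·4 + 7)/6 = 24/6 = 4; σ²_Task 2 = ((7−1)/6)² = 1.000
te_Task 3 = (3 + 4·9 + 21)/6 = 60/6 = 10; σ²_Task 3 = ((21−3)/6)² = 9.000
te_Task 4 = (5 + 4·11 + 17)/6 = 66/6 = 11; σ²_Task 4 = ((17−5)/6)² = 4.000
te_Task 5 = (5 + 4·9 + 13)/6 = 54/6 = 9; σ²_Task 5 = ((13−5)/6)² = 1.778
te_Task 6 = (6 + 4·9 + 24)/6 = 66/6 = 11; σ²_Task 6 = ((24−6)/6)² = 9.000

Forward pass:
ES_Task 1 = 0; EF_Task 1 = 3
ES_Task 2 = 0; EF_Task 2 = 4
ES_Task 3 = 0; EF_Task 3 = 10
ES_Task 4 = 10; EF_Task 4 = 10+11 = 21
ES_Task 5 = 10; EF_Task 5 = 10+9 = 19
ES_Task 6 = max(EF_Task 1=3, EF_Task 2=4, EF_Task 4=21, EF_Task 5=19) = 21; EF_Task 6 = 21+11 = 32
Expected project duration μ = 32 days. Critical path: Task 3 → Task 4 → Task 6.

Variance along critical path = 9.000 + 4.000 + 9.000 = 22.000; σ = √22.000 = 4.690 days.
Z = (25 − 32) / 4.690 = -1.492
P(T ≤ 25) = Φ(-1.492) ≈ 0.068

0.068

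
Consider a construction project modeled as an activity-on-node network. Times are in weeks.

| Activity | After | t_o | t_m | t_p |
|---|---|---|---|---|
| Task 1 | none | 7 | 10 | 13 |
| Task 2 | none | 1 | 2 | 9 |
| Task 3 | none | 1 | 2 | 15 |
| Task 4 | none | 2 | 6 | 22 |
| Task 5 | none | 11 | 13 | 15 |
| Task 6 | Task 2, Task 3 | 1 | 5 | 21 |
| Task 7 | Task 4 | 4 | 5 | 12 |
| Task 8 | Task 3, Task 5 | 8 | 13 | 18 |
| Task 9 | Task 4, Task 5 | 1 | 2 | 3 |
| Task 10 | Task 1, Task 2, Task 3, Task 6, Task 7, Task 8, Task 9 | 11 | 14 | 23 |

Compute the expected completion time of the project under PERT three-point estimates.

te_Task 1 = (7 + 4·10 + 13)/6 = 60/6 = 10
te_Task 2 = (1 + 4·2 + 9)/6 = 18/6 = 3
te_Task 3 = (1 + 4·2 + 15)/6 = 24/6 = 4
te_Task 4 = (2 + 4·6 + 22)/6 = 48/6 = 8
te_Task 5 = (11 + 4·13 + 15)/6 = 78/6 = 13
te_Task 6 = (1 + 4·5 + 21)/6 = 42/6 = 7
te_Task 7 = (4 + 4·5 + 12)/6 = 36/6 = 6
te_Task 8 = (8 + 4·13 + 18)/6 = 78/6 = 13
te_Task 9 = (1 + 4·2 + 3)/6 = 12/6 = 2
te_Task 10 = (11 + 4·14 + 23)/6 = 90/6 = 15

Forward pass:
ES_Task 1 = 0; EF_Task 1 = 10
ES_Task 2 = 0; EF_Task 2 = 3
ES_Task 3 = 0; EF_Task 3 = 4
ES_Task 4 = 0; EF_Task 4 = 8
ES_Task 5 = 0; EF_Task 5 = 13
ES_Task 6 = max(EF_Task 2=3, EF_Task 3=4) = 4; EF_Task 6 = 4+7 = 11
ES_Task 7 = 8; EF_Task 7 = 8+6 = 14
ES_Task 8 = max(EF_Task 3=4, EF_Task 5=13) = 13; EF_Task 8 = 13+13 = 26
ES_Task 9 = max(EF_Task 4=8, EF_Task 5=13) = 13; EF_Task 9 = 13+2 = 15
ES_Task 10 = max(EF_Task 1=10, EF_Task 2=3, EF_Task 3=4, EF_Task 6=11, EF_Task 7=14, EF_Task 8=26, EF_Task 9=15) = 26; EF_Task 10 = 26+15 = 41
Expected project duration μ = 41 weeks. Critical path: Task 5 → Task 8 → Task 10.

41 weeks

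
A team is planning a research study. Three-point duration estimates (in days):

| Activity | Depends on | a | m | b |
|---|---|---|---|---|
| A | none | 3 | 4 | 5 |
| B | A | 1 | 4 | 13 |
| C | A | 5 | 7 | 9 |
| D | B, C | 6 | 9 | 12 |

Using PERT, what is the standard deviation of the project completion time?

te_A = (3 + 4·4 + 5)/6 = 24/6 = 4; σ²_A = ((5−3)/6)² = 0.111
te_B = (1 + 4·4 + 13)/6 = 30/6 = 5; σ²_B = ((13−1)/6)² = 4.000
te_C = (5 + 4·7 + 9)/6 = 42/6 = 7; σ²_C = ((9−5)/6)² = 0.444
te_D = (6 + 4·9 + 12)/6 = 54/6 = 9; σ²_D = ((12−6)/6)² = 1.000

Forward pass:
ES_A = 0; EF_A = 4
ES_B = 4; EF_B = 4+5 = 9
ES_C = 4; EF_C = 4+7 = 11
ES_D = max(EF_B=9, EF_C=11) = 11; EF_D = 11+9 = 20
Expected project duration μ = 20 days. Critical path: A → C → D.

Variance along critical path = 0.111 + 0.444 + 1.000 = 1.556
σ = √1.556 = 1.247 days

1.25 days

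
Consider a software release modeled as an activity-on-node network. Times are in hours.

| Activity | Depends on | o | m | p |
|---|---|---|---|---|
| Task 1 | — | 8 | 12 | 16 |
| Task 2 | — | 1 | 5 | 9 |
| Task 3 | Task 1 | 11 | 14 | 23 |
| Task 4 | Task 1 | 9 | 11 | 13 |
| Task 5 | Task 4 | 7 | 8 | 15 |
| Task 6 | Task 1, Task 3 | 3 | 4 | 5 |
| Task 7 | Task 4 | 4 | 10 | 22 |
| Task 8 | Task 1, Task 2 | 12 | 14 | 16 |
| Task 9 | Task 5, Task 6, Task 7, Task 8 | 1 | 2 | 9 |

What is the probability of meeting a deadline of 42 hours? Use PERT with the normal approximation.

te_Task 1 = (8 + 4·12 + 16)/6 = 72/6 = 12; σ²_Task 1 = ((16−8)/6)² = 1.778
te_Task 2 = (1 + 4·5 + 9)/6 = 30/6 = 5; σ²_Task 2 = ((9−1)/6)² = 1.778
te_Task 3 = (11 + 4·14 + 23)/6 = 90/6 = 15; σ²_Task 3 = ((23−11)/6)² = 4.000
te_Task 4 = (9 + 4·11 + 13)/6 = 66/6 = 11; σ²_Task 4 = ((13−9)/6)² = 0.444
te_Task 5 = (7 + 4·8 + 15)/6 = 54/6 = 9; σ²_Task 5 = ((15−7)/6)² = 1.778
te_Task 6 = (3 + 4·4 + 5)/6 = 24/6 = 4; σ²_Task 6 = ((5−3)/6)² = 0.111
te_Task 7 = (4 + 4·10 + 22)/6 = 66/6 = 11; σ²_Task 7 = ((22−4)/6)² = 9.000
te_Task 8 = (12 + 4·14 + 16)/6 = 84/6 = 14; σ²_Task 8 = ((16−12)/6)² = 0.444
te_Task 9 = (1 + 4·2 + 9)/6 = 18/6 = 3; σ²_Task 9 = ((9−1)/6)² = 1.778

Forward pass:
ES_Task 1 = 0; EF_Task 1 = 12
ES_Task 2 = 0; EF_Task 2 = 5
ES_Task 3 = 12; EF_Task 3 = 12+15 = 27
ES_Task 4 = 12; EF_Task 4 = 12+11 = 23
ES_Task 5 = 23; EF_Task 5 = 23+9 = 32
ES_Task 6 = max(EF_Task 1=12, EF_Task 3=27) = 27; EF_Task 6 = 27+4 = 31
ES_Task 7 = 23; EF_Task 7 = 23+11 = 34
ES_Task 8 = max(EF_Task 1=12, EF_Task 2=5) = 12; EF_Task 8 = 12+14 = 26
ES_Task 9 = max(EF_Task 5=32, EF_Task 6=31, EF_Task 7=34, EF_Task 8=26) = 34; EF_Task 9 = 34+3 = 37
Expected project duration μ = 37 hours. Critical path: Task 1 → Task 4 → Task 7 → Task 9.

Variance along critical path = 1.778 + 0.444 + 9.000 + 1.778 = 13.000; σ = √13.000 = 3.606 hours.
Z = (42 − 37) / 3.606 = 1.387
P(T ≤ 42) = Φ(1.387) ≈ 0.917

0.917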